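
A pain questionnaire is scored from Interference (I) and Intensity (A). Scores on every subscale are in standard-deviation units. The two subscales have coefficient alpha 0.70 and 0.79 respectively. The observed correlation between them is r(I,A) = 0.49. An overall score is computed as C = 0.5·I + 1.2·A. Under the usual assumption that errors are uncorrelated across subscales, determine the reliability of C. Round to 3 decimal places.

Var(C) = 0.5² + 1.2² + 2·[0.6·0.49] = 1.69 + 0.588 = 2.278.
With uncorrelated errors the cross-covariances are all true-score covariance, so they carry over unchanged; only the diagonal terms shrink to ρᵢσᵢ².
True-score variance = [0.5²·0.70 + 1.2²·0.79] + 0.588 = 1.3126 + 0.588 = 1.9006.
Reliability = 1.9006 / 2.278 = 0.834.

0.834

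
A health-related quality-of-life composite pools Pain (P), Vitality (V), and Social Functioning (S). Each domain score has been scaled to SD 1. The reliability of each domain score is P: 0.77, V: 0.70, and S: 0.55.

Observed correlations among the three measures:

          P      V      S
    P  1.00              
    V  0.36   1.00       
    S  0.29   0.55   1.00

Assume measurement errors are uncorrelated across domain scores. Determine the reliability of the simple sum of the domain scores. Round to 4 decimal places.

Var(P+V+S) = 3 + 2·[0.36 + 0.29 + 0.55] = 3 + 2.4 = 5.4.
Under uncorrelated errors the observed covariances equal the true-score covariances, so only the own-variance terms attenuate.
True-score variance = [0.77 + 0.70 + 0.55] + 2.4 = 2.02 + 2.4 = 4.42.
Reliability = 4.42 / 5.4 = 0.8185.

0.8185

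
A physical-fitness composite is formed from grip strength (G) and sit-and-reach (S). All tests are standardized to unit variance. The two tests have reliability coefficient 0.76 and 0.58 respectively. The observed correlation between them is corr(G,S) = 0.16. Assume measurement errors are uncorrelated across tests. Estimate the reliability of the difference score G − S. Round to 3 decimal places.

0.607

Var(G−S) = 1 + 1 − 2·0.16 = 2 − 0.32 = 1.68.
Because errors are independent across components, Cov(Tᵢ,Tⱼ) = Cov(Xᵢ,Xⱼ); the off-diagonal part of the true-score variance is the same as above.
True-score variance = [0.76 + 0.58] − 0.32 = 1.34 − 0.32 = 1.02.
Reliability = 1.02 / 1.68 = 0.607.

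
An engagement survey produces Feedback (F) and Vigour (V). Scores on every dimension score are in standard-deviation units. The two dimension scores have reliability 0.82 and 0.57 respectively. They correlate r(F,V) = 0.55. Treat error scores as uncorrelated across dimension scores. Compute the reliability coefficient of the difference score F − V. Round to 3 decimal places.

0.322

Var(F−V) = 1 + 1 − 2·0.55 = 2 − 1.1 = 0.9.
Because errors are independent across components, Cov(Tᵢ,Tⱼ) = Cov(Xᵢ,Xⱼ); the off-diagonal part of the true-score variance is the same as above.
True-score variance = [0.82 + 0.57] − 1.1 = 1.39 − 1.1 = 0.29.
Reliability = 0.29 / 0.9 = 0.322.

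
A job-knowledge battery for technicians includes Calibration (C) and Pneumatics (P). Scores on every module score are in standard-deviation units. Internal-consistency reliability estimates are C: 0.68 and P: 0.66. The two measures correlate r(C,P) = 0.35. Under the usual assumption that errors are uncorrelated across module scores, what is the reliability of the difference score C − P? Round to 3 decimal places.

Var(C−P) = 1 + 1 − 2·0.35 = 2 − 0.7 = 1.3.
With uncorrelated errors the cross-covariances are all true-score covariance, so they carry over unchanged; only the diagonal terms shrink to ρᵢσᵢ².
True-score variance = [0.68 + 0.66] − 0.7 = 1.34 − 0.7 = 0.64.
Reliability = 0.64 / 1.3 = 0.492.

0.492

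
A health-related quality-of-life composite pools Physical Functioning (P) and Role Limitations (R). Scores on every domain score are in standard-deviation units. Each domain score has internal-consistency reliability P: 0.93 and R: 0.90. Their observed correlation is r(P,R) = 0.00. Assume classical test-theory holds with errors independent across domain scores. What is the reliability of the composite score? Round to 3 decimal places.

0.915

Var(P+R) = 2 + 2·[0.00] = 2 + 0 = 2.
With uncorrelated errors the cross-covariances are all true-score covariance, so they carry over unchanged; only the diagonal terms shrink to ρᵢσᵢ².
True-score variance = [0.93 + 0.90] + 0 = 1.83 + 0 = 1.83.
Reliability = 1.83 / 2 = 0.915.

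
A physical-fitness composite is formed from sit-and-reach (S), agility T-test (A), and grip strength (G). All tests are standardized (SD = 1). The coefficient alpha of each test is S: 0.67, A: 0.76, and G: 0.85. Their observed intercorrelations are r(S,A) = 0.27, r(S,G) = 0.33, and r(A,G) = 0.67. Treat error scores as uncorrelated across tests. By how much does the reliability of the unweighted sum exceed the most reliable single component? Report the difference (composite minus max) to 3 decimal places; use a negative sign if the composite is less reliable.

Var(sum) = 3 + 2.54 = 5.54; true-score variance = 2.28 + 2.54 = 4.82; composite reliability = 0.8700.
Max component reliability = 0.8500.
Difference = 0.8700 − 0.8500 = 0.020.

0.020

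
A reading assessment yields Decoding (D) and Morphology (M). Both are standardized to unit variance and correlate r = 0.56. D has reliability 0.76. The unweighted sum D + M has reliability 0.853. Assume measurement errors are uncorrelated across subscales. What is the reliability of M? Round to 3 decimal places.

0.781

Var(D+M) = 2 + 2·0.56 = 3.120.
True-score variance = ρ_D + ρ_M + 2·0.56, so 0.853 = (0.76 + ρ_M + 1.12) / 3.120.
ρ_M = 0.853·3.120 − 0.76 − 1.12 = 0.781.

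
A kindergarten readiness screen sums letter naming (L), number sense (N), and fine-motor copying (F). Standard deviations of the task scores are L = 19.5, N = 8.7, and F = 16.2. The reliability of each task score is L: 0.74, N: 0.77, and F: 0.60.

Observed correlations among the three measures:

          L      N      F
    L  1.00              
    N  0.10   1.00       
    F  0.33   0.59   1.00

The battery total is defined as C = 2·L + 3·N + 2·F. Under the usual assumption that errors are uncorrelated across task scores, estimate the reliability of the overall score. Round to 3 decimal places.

0.816

Var(C) = 2²·19.5² + 3²·8.7² + 2²·16.2² + 2·[6·19.5·8.7·0.10 + 4·19.5·16.2·0.33 + 6·8.7·16.2·0.59] = 3251.97 + 2035.41 = 5287.38.
With uncorrelated errors the cross-covariances are all true-score covariance, so they carry over unchanged; only the diagonal terms shrink to ρᵢσᵢ².
True-score variance = [2²·19.5²·0.74 + 3²·8.7²·0.77 + 2²·16.2²·0.60] + 2035.41 = 2279.93 + 2035.41 = 4315.34.
Reliability = 4315.34 / 5287.38 = 0.816.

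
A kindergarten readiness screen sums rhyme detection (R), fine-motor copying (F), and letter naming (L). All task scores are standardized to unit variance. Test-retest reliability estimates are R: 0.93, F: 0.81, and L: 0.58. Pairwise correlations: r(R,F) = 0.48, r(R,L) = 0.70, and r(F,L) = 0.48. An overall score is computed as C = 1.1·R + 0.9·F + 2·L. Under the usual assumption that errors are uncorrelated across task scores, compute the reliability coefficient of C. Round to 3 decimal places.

0.837

Var(C) = 1.1² + 0.9² + 2² + 2·[0.99·0.48 + 2.2·0.70 + 1.8·0.48] = 6.02 + 5.7584 = 11.7784.
Because errors are independent across components, Cov(Tᵢ,Tⱼ) = Cov(Xᵢ,Xⱼ); the off-diagonal part of the true-score variance is the same as above.
True-score variance = [1.1²·0.93 + 0.9²·0.81 + 2²·0.58] + 5.7584 = 4.1014 + 5.7584 = 9.8598.
Reliability = 9.8598 / 11.7784 = 0.837.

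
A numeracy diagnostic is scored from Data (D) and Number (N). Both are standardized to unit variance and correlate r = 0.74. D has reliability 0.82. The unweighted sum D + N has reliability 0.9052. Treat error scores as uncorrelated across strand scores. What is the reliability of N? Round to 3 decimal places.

Var(D+N) = 2 + 2·0.74 = 3.480.
True-score variance = ρ_D + ρ_N + 2·0.74, so 0.9052 = (0.82 + ρ_N + 1.48) / 3.480.
ρ_N = 0.9052·3.480 − 0.82 − 1.48 = 0.850.

0.850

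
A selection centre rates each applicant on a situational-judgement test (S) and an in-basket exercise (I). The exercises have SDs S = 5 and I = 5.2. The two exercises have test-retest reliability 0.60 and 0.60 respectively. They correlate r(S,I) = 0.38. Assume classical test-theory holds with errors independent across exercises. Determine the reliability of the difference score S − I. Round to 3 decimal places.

0.355

Var(S−I) = 5² + 5.2² − 2·5·5.2·0.38 = 52.04 − 19.76 = 32.28.
With uncorrelated errors the cross-covariances are all true-score covariance, so they carry over unchanged; only the diagonal terms shrink to ρᵢσᵢ².
True-score variance = [5²·0.60 + 5.2²·0.60] − 19.76 = 31.224 − 19.76 = 11.464.
Reliability = 11.464 / 32.28 = 0.355.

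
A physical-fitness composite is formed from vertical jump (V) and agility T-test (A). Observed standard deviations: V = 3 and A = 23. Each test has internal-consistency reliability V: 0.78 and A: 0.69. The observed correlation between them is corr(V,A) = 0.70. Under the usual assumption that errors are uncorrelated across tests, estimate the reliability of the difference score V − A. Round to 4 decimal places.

Var(V−A) = 3² + 23² − 2·3·23·0.70 = 538 − 96.6 = 441.4.
Because errors are independent across components, Cov(Tᵢ,Tⱼ) = Cov(Xᵢ,Xⱼ); the off-diagonal part of the true-score variance is the same as above.
True-score variance = [3²·0.78 + 23²·0.69] − 96.6 = 372.03 − 96.6 = 275.43.
Reliability = 275.43 / 441.4 = 0.6240.

0.6240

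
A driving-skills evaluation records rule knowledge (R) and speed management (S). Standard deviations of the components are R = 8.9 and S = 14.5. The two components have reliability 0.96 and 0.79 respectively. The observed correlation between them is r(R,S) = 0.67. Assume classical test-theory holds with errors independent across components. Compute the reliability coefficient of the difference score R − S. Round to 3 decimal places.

0.594

Var(R−S) = 8.9² + 14.5² − 2·8.9·14.5·0.67 = 289.46 − 172.927 = 116.533.
Because errors are independent across components, Cov(Tᵢ,Tⱼ) = Cov(Xᵢ,Xⱼ); the off-diagonal part of the true-score variance is the same as above.
True-score variance = [8.9²·0.96 + 14.5²·0.79] − 172.927 = 242.139 − 172.927 = 69.2121.
Reliability = 69.2121 / 116.533 = 0.594.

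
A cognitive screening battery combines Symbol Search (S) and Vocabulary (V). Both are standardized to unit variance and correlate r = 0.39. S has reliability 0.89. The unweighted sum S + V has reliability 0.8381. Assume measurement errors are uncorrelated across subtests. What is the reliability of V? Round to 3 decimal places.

0.660

Var(S+V) = 2 + 2·0.39 = 2.780.
True-score variance = ρ_S + ρ_V + 2·0.39, so 0.8381 = (0.89 + ρ_V + 0.78) / 2.780.
ρ_V = 0.8381·2.780 − 0.89 − 0.78 = 0.660.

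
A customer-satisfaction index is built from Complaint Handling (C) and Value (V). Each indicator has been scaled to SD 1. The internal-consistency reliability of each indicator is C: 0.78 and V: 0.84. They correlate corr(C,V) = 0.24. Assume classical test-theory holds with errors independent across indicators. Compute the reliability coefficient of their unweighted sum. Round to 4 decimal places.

Var(C+V) = 2 + 2·[0.24] = 2 + 0.48 = 2.48.
Under uncorrelated errors the observed covariances equal the true-score covariances, so only the own-variance terms attenuate.
True-score variance = [0.78 + 0.84] + 0.48 = 1.62 + 0.48 = 2.1.
Reliability = 2.1 / 2.48 = 0.8468.

0.8468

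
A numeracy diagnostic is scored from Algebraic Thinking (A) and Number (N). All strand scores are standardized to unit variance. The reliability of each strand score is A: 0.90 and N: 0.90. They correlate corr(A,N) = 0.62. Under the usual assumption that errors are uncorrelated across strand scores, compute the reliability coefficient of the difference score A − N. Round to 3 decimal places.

Var(A−N) = 1 + 1 − 2·0.62 = 2 − 1.24 = 0.76.
Because errors are independent across components, Cov(Tᵢ,Tⱼ) = Cov(Xᵢ,Xⱼ); the off-diagonal part of the true-score variance is the same as above.
True-score variance = [0.90 + 0.90] − 1.24 = 1.8 − 1.24 = 0.56.
Reliability = 0.56 / 0.76 = 0.737.

0.737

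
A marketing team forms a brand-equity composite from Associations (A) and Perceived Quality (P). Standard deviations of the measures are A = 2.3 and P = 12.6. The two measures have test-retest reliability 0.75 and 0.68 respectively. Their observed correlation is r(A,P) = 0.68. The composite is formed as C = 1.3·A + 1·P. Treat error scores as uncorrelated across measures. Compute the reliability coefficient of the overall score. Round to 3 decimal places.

Var(C) = 1.3²·2.3² + 12.6² + 2·[1.3·2.3·12.6·0.68] = 167.7 + 51.2366 = 218.937.
Under uncorrelated errors the observed covariances equal the true-score covariances, so only the own-variance terms attenuate.
True-score variance = [1.3²·2.3²·0.75 + 12.6²·0.68] + 51.2366 = 114.662 + 51.2366 = 165.899.
Reliability = 165.899 / 218.937 = 0.758.

0.758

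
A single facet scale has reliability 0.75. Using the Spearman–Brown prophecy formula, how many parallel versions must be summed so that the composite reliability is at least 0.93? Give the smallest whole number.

5

k ≥ ρ*(1−ρ₁)/(ρ₁(1−ρ*)) = 0.93·0.25 / (0.75·0.07) = 4.429.
Smallest integer k = 5.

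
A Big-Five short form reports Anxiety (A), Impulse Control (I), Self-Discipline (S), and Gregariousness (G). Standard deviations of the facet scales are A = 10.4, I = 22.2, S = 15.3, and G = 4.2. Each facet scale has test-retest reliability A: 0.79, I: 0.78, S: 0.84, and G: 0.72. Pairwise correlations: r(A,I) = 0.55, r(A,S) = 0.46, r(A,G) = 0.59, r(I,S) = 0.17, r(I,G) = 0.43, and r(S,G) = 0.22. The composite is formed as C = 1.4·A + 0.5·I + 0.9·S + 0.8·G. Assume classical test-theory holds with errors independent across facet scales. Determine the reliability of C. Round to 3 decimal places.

0.901

Var(C) = 1.4²·10.4² + 0.5²·22.2² + 0.9²·15.3² + 0.8²·4.2² + 2·[0.7·10.4·22.2·0.55 + 1.26·10.4·15.3·0.46 + 1.12·10.4·4.2·0.59 + 0.45·22.2·15.3·0.17 + 0.4·22.2·4.2·0.43 + 0.72·15.3·4.2·0.22] = 536.106 + 524.357 = 1060.46.
With uncorrelated errors the cross-covariances are all true-score covariance, so they carry over unchanged; only the diagonal terms shrink to ρᵢσᵢ².
True-score variance = [1.4²·10.4²·0.79 + 0.5²·22.2²·0.78 + 0.9²·15.3²·0.84 + 0.8²·4.2²·0.72] + 524.357 = 430.982 + 524.357 = 955.339.
Reliability = 955.339 / 1060.46 = 0.901.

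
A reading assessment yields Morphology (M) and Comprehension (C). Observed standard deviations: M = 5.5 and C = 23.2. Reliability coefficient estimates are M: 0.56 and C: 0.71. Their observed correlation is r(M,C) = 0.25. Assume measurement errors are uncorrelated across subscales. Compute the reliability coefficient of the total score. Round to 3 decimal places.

Var(M+C) = 5.5² + 23.2² + 2·[5.5·23.2·0.25] = 568.49 + 63.8 = 632.29.
With uncorrelated errors the cross-covariances are all true-score covariance, so they carry over unchanged; only the diagonal terms shrink to ρᵢσᵢ².
True-score variance = [5.5²·0.56 + 23.2²·0.71] + 63.8 = 399.09 + 63.8 = 462.89.
Reliability = 462.89 / 632.29 = 0.732.

0.732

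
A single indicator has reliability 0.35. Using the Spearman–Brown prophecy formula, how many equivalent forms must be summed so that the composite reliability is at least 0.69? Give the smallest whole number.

5

k ≥ ρ*(1−ρ₁)/(ρ₁(1−ρ*)) = 0.69·0.65 / (0.35·0.31) = 4.134.
Smallest integer k = 5.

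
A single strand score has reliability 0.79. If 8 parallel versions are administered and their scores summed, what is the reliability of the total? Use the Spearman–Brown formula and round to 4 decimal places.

ρ_k = kρ / (1 + (k−1)ρ) = 8·0.79 / (1 + 7·0.79) = 6.320 / 6.530 = 0.9678.

0.9678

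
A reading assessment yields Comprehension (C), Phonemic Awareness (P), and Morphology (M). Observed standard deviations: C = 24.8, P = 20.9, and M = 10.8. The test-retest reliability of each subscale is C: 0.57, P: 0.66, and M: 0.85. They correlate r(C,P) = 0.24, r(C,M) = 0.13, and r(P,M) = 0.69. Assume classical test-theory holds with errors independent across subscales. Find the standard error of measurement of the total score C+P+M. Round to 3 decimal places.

Var(total) = 1168.49 + 629.926 = 1798.42.
True-score variance = 738.011 + 629.926 = 1367.94, so reliability = 0.7606.
Error variance = 1798.42 − 1367.94 = 430.479; SEM = √430.479 = 20.748.

20.748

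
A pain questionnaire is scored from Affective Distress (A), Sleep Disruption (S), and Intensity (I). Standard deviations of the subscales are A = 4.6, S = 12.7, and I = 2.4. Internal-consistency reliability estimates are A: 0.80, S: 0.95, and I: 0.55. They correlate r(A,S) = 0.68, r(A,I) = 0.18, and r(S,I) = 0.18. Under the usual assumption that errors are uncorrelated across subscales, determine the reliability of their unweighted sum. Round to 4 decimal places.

0.9473

Var(A+S+I) = 4.6² + 12.7² + 2.4² + 2·[4.6·12.7·0.68 + 4.6·2.4·0.18 + 12.7·2.4·0.18] = 188.21 + 94.3984 = 282.608.
With uncorrelated errors the cross-covariances are all true-score covariance, so they carry over unchanged; only the diagonal terms shrink to ρᵢσᵢ².
True-score variance = [4.6²·0.80 + 12.7²·0.95 + 2.4²·0.55] + 94.3984 = 173.321 + 94.3984 = 267.72.
Reliability = 267.72 / 282.608 = 0.9473.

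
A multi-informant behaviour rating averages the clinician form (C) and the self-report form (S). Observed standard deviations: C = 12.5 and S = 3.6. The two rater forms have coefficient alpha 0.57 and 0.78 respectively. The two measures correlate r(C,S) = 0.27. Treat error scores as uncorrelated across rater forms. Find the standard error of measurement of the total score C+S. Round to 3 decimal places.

8.369

Var(total) = 169.21 + 24.3 = 193.51.
True-score variance = 99.1713 + 24.3 = 123.471, so reliability = 0.6381.
Error variance = 193.51 − 123.471 = 70.0387; SEM = √70.0387 = 8.369.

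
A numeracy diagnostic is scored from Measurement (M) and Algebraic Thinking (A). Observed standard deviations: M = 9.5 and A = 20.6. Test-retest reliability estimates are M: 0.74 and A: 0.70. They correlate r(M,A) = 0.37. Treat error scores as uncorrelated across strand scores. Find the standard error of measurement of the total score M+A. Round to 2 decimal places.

Var(total) = 514.61 + 144.818 = 659.428.
True-score variance = 363.837 + 144.818 = 508.655, so reliability = 0.7714.
Error variance = 659.428 − 508.655 = 150.773; SEM = √150.773 = 12.28.

12.28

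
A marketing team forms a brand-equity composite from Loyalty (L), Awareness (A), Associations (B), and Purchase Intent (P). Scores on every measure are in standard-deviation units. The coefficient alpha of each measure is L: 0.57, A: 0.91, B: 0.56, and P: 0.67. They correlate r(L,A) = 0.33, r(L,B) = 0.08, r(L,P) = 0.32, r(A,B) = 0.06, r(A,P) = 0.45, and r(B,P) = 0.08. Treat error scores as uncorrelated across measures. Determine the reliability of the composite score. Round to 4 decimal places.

0.8057

Var(L+A+B+P) = 4 + 2·[0.33 + 0.08 + 0.32 + 0.06 + 0.45 + 0.08] = 4 + 2.64 = 6.64.
Because errors are independent across components, Cov(Tᵢ,Tⱼ) = Cov(Xᵢ,Xⱼ); the off-diagonal part of the true-score variance is the same as above.
True-score variance = [0.57 + 0.91 + 0.56 + 0.67] + 2.64 = 2.71 + 2.64 = 5.35.
Reliability = 5.35 / 6.64 = 0.8057.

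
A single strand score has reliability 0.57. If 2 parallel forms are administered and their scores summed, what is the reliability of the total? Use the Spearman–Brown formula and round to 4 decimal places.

ρ_k = kρ / (1 + (k−1)ρ) = 2·0.57 / (1 + 1·0.57) = 1.140 / 1.570 = 0.7261.

0.7261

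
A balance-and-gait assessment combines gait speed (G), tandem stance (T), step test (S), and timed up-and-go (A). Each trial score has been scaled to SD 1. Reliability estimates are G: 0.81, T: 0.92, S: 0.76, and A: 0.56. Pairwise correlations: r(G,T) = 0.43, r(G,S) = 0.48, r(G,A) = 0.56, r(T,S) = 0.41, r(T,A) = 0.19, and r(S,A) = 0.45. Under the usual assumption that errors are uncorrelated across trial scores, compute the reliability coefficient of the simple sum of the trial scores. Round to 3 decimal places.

Var(G+T+S+A) = 4 + 2·[0.43 + 0.48 + 0.56 + 0.41 + 0.19 + 0.45] = 4 + 5.04 = 9.04.
Under uncorrelated errors the observed covariances equal the true-score covariances, so only the own-variance terms attenuate.
True-score variance = [0.81 + 0.92 + 0.76 + 0.56] + 5.04 = 3.05 + 5.04 = 8.09.
Reliability = 8.09 / 9.04 = 0.895.

0.895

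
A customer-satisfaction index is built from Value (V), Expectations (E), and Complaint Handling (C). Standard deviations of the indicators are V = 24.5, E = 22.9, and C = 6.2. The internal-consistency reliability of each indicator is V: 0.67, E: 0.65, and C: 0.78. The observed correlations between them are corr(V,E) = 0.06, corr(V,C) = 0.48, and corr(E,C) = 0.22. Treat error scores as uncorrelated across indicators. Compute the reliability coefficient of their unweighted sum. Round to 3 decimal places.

Var(V+E+C) = 24.5² + 22.9² + 6.2² + 2·[24.5·22.9·0.06 + 24.5·6.2·0.48 + 22.9·6.2·0.22] = 1163.1 + 275.621 = 1438.72.
Under uncorrelated errors the observed covariances equal the true-score covariances, so only the own-variance terms attenuate.
True-score variance = [24.5²·0.67 + 22.9²·0.65 + 6.2²·0.78] + 275.621 = 773.017 + 275.621 = 1048.64.
Reliability = 1048.64 / 1438.72 = 0.729.

0.729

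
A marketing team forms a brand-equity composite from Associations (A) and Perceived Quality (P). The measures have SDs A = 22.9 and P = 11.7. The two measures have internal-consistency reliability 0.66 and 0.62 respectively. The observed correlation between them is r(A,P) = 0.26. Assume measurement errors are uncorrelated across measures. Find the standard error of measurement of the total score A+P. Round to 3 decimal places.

Var(total) = 661.3 + 139.324 = 800.624.
True-score variance = 430.982 + 139.324 = 570.306, so reliability = 0.7123.
Error variance = 800.624 − 570.306 = 230.318; SEM = √230.318 = 15.176.

15.176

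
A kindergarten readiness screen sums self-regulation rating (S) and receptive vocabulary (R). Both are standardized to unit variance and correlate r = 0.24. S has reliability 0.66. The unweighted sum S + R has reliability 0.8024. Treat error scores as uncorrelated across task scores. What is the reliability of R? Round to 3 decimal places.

0.850

Var(S+R) = 2 + 2·0.24 = 2.480.
True-score variance = ρ_S + ρ_R + 2·0.24, so 0.8024 = (0.66 + ρ_R + 0.48) / 2.480.
ρ_R = 0.8024·2.480 − 0.66 − 0.48 = 0.850.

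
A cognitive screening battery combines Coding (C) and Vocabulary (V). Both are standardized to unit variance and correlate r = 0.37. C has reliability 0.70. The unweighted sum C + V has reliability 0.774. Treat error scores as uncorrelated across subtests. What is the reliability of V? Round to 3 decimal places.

Var(C+V) = 2 + 2·0.37 = 2.740.
True-score variance = ρ_C + ρ_V + 2·0.37, so 0.774 = (0.70 + ρ_V + 0.74) / 2.740.
ρ_V = 0.774·2.740 − 0.70 − 0.74 = 0.681.

0.681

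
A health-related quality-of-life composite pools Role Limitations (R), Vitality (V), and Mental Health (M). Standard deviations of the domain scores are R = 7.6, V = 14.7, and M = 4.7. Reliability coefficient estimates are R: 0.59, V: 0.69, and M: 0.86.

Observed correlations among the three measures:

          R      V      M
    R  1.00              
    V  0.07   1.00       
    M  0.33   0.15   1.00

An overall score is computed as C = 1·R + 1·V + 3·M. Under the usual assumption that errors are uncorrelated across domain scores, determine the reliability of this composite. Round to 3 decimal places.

Var(C) = 7.6² + 14.7² + 3²·4.7² + 2·[7.6·14.7·0.07 + 3·7.6·4.7·0.33 + 3·14.7·4.7·0.15] = 472.66 + 148.547 = 621.207.
With uncorrelated errors the cross-covariances are all true-score covariance, so they carry over unchanged; only the diagonal terms shrink to ρᵢσᵢ².
True-score variance = [7.6²·0.59 + 14.7²·0.69 + 3²·4.7²·0.86] + 148.547 = 354.157 + 148.547 = 502.704.
Reliability = 502.704 / 621.207 = 0.809.

0.809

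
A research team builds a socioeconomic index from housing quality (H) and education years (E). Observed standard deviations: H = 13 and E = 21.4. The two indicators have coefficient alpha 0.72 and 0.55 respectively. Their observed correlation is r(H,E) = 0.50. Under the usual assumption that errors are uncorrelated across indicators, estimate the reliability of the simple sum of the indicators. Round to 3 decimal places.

0.720

Var(H+E) = 13² + 21.4² + 2·[13·21.4·0.50] = 626.96 + 278.2 = 905.16.
Because errors are independent across components, Cov(Tᵢ,Tⱼ) = Cov(Xᵢ,Xⱼ); the off-diagonal part of the true-score variance is the same as above.
True-score variance = [13²·0.72 + 21.4²·0.55] + 278.2 = 373.558 + 278.2 = 651.758.
Reliability = 651.758 / 905.16 = 0.720.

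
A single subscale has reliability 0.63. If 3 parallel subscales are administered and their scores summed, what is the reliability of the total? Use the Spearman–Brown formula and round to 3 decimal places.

0.836

ρ_k = kρ / (1 + (k−1)ρ) = 3·0.63 / (1 + 2·0.63) = 1.890 / 2.260 = 0.836.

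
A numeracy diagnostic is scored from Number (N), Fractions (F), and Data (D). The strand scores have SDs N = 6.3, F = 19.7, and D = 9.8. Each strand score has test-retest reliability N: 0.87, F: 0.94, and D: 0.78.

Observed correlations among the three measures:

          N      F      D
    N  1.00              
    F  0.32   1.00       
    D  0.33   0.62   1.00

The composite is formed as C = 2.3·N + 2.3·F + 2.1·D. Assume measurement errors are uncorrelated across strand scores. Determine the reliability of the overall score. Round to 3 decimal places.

Var(C) = 2.3²·6.3² + 2.3²·19.7² + 2.1²·9.8² + 2·[5.29·6.3·19.7·0.32 + 4.83·6.3·9.8·0.33 + 4.83·19.7·9.8·0.62] = 2686.49 + 1773.28 = 4459.77.
With uncorrelated errors the cross-covariances are all true-score covariance, so they carry over unchanged; only the diagonal terms shrink to ρᵢσᵢ².
True-score variance = [2.3²·6.3²·0.87 + 2.3²·19.7²·0.94 + 2.1²·9.8²·0.78] + 1773.28 = 2442.84 + 1773.28 = 4216.12.
Reliability = 4216.12 / 4459.77 = 0.945.

0.945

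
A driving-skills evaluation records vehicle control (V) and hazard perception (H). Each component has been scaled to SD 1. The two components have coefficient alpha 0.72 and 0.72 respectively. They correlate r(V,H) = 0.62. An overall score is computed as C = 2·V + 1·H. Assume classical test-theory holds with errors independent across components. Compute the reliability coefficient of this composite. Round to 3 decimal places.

0.813

Var(C) = 2² + 1 + 2·[2·0.62] = 5 + 2.48 = 7.48.
Because errors are independent across components, Cov(Tᵢ,Tⱼ) = Cov(Xᵢ,Xⱼ); the off-diagonal part of the true-score variance is the same as above.
True-score variance = [2²·0.72 + 0.72] + 2.48 = 3.6 + 2.48 = 6.08.
Reliability = 6.08 / 7.48 = 0.813.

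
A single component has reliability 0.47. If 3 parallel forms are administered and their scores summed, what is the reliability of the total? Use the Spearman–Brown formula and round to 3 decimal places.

ρ_k = kρ / (1 + (k−1)ρ) = 3·0.47 / (1 + 2·0.47) = 1.410 / 1.940 = 0.727.

0.727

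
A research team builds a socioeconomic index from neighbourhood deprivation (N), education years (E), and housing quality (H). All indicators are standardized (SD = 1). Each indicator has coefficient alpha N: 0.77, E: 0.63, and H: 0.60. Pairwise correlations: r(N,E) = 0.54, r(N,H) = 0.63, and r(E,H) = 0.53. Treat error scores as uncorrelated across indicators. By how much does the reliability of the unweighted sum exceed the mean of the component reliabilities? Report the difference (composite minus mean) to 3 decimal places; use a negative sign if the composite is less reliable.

Var(sum) = 3 + 3.4 = 6.4; true-score variance = 2 + 3.4 = 5.4; composite reliability = 0.8438.
Mean component reliability = 0.6667.
Difference = 0.8438 − 0.6667 = 0.177.

0.177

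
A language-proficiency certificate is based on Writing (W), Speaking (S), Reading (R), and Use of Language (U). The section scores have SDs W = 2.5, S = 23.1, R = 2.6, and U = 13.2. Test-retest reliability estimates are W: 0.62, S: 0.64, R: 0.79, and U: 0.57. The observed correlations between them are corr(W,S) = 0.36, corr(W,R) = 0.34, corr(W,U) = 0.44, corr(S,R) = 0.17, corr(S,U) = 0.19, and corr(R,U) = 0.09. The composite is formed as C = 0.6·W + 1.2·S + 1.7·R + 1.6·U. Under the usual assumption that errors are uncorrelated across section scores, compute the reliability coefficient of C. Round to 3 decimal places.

Var(C) = 0.6²·2.5² + 1.2²·23.1² + 1.7²·2.6² + 1.6²·13.2² + 2·[0.72·2.5·23.1·0.36 + 1.02·2.5·2.6·0.34 + 0.96·2.5·13.2·0.44 + 2.04·23.1·2.6·0.17 + 1.92·23.1·13.2·0.19 + 2.72·2.6·13.2·0.09] = 1236.24 + 343.255 = 1579.49.
Under uncorrelated errors the observed covariances equal the true-score covariances, so only the own-variance terms attenuate.
True-score variance = [0.6²·2.5²·0.62 + 1.2²·23.1²·0.64 + 1.7²·2.6²·0.79 + 1.6²·13.2²·0.57] + 343.255 = 762.855 + 343.255 = 1106.11.
Reliability = 1106.11 / 1579.49 = 0.700.

0.700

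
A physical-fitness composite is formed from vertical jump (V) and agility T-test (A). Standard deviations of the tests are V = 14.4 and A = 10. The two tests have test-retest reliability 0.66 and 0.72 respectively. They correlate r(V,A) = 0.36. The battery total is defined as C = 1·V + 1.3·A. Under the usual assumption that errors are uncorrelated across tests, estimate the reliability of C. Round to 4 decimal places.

0.7695

Var(C) = 14.4² + 1.3²·10² + 2·[1.3·14.4·10·0.36] = 376.36 + 134.784 = 511.144.
Because errors are independent across components, Cov(Tᵢ,Tⱼ) = Cov(Xᵢ,Xⱼ); the off-diagonal part of the true-score variance is the same as above.
True-score variance = [14.4²·0.66 + 1.3²·10²·0.72] + 134.784 = 258.538 + 134.784 = 393.322.
Reliability = 393.322 / 511.144 = 0.7695.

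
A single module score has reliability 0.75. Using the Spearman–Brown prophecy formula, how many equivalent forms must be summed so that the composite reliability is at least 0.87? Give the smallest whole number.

k ≥ ρ*(1−ρ₁)/(ρ₁(1−ρ*)) = 0.87·0.25 / (0.75·0.13) = 2.231.
Smallest integer k = 3.

3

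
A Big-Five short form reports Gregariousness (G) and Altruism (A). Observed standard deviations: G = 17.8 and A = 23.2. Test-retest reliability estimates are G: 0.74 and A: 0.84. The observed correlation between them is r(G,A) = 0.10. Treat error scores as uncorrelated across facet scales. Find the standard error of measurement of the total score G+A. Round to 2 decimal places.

12.98

Var(total) = 855.08 + 82.592 = 937.672.
True-score variance = 686.583 + 82.592 = 769.175, so reliability = 0.8203.
Error variance = 937.672 − 769.175 = 168.497; SEM = √168.497 = 12.98.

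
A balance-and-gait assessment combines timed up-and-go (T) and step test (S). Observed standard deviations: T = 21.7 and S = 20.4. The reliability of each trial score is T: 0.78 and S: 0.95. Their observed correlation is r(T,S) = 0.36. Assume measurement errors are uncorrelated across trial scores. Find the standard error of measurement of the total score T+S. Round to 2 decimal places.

Var(total) = 887.05 + 318.73 = 1205.78.
True-score variance = 762.646 + 318.73 = 1081.38, so reliability = 0.8968.
Error variance = 1205.78 − 1081.38 = 124.404; SEM = √124.404 = 11.15.

11.15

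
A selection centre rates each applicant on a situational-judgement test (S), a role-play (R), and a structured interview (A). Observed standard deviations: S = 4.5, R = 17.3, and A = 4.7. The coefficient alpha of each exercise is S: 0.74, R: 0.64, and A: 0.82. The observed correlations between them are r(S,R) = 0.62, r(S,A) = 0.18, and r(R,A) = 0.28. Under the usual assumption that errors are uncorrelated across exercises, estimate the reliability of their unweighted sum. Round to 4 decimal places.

Var(S+R+A) = 4.5² + 17.3² + 4.7² + 2·[4.5·17.3·0.62 + 4.5·4.7·0.18 + 17.3·4.7·0.28] = 341.63 + 149.682 = 491.312.
With uncorrelated errors the cross-covariances are all true-score covariance, so they carry over unchanged; only the diagonal terms shrink to ρᵢσᵢ².
True-score variance = [4.5²·0.74 + 17.3²·0.64 + 4.7²·0.82] + 149.682 = 224.644 + 149.682 = 374.326.
Reliability = 374.326 / 491.312 = 0.7619.

0.7619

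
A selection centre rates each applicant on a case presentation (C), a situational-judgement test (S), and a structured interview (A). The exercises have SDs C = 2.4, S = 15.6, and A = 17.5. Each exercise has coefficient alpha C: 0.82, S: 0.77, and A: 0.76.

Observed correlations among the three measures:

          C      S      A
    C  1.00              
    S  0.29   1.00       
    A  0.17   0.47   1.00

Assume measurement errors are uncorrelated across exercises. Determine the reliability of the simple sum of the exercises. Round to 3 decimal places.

0.846

Var(C+S+A) = 2.4² + 15.6² + 17.5² + 2·[2.4·15.6·0.29 + 2.4·17.5·0.17 + 15.6·17.5·0.47] = 555.37 + 292.615 = 847.985.
With uncorrelated errors the cross-covariances are all true-score covariance, so they carry over unchanged; only the diagonal terms shrink to ρᵢσᵢ².
True-score variance = [2.4²·0.82 + 15.6²·0.77 + 17.5²·0.76] + 292.615 = 424.86 + 292.615 = 717.476.
Reliability = 717.476 / 847.985 = 0.846.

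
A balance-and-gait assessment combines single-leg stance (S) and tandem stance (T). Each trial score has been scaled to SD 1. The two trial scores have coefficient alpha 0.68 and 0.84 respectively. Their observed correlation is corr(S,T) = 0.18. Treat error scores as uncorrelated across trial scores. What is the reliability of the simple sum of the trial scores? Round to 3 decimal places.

Var(S+T) = 2 + 2·[0.18] = 2 + 0.36 = 2.36.
With uncorrelated errors the cross-covariances are all true-score covariance, so they carry over unchanged; only the diagonal terms shrink to ρᵢσᵢ².
True-score variance = [0.68 + 0.84] + 0.36 = 1.52 + 0.36 = 1.88.
Reliability = 1.88 / 2.36 = 0.797.

0.797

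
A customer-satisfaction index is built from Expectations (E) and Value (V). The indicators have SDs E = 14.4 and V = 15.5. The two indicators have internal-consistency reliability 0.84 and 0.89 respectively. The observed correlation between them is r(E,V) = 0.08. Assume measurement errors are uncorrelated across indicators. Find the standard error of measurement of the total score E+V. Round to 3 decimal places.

Var(total) = 447.61 + 35.712 = 483.322.
True-score variance = 388.005 + 35.712 = 423.717, so reliability = 0.8767.
Error variance = 483.322 − 423.717 = 59.6051; SEM = √59.6051 = 7.720.

7.720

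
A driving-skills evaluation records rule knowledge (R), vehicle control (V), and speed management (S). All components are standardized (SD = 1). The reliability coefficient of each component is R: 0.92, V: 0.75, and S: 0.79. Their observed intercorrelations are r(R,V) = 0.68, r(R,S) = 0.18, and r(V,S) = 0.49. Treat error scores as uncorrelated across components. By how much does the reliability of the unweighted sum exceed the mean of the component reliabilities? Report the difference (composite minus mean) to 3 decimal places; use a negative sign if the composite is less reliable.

0.085

Var(sum) = 3 + 2.7 = 5.7; true-score variance = 2.46 + 2.7 = 5.16; composite reliability = 0.9053.
Mean component reliability = 0.8200.
Difference = 0.9053 − 0.8200 = 0.085.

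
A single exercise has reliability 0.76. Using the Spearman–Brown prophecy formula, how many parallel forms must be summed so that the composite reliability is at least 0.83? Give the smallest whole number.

2

k ≥ ρ*(1−ρ₁)/(ρ₁(1−ρ*)) = 0.83·0.24 / (0.76·0.17) = 1.542.
Smallest integer k = 2.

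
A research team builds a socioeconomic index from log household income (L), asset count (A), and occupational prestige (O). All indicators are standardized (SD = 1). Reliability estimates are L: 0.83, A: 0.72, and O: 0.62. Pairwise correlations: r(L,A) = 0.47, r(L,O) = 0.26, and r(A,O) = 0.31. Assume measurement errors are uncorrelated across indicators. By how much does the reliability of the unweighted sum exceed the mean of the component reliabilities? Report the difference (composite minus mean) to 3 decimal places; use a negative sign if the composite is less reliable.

Var(sum) = 3 + 2.08 = 5.08; true-score variance = 2.17 + 2.08 = 4.25; composite reliability = 0.8366.
Mean component reliability = 0.7233.
Difference = 0.8366 − 0.7233 = 0.113.

0.113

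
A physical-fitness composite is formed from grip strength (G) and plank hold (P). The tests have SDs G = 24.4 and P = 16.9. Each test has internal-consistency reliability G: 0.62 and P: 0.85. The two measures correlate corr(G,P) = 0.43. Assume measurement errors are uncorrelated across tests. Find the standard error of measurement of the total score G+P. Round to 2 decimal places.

16.40

Var(total) = 880.97 + 354.63 = 1235.6.
True-score variance = 611.892 + 354.63 = 966.521, so reliability = 0.7822.
Error variance = 1235.6 − 966.521 = 269.078; SEM = √269.078 = 16.40.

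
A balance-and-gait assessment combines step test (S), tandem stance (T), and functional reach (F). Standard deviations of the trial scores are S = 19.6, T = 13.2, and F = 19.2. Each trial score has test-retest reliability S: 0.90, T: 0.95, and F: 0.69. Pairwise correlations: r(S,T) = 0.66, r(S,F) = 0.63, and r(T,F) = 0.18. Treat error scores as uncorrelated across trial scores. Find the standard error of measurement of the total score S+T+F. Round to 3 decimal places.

12.705

Var(total) = 927.04 + 906.912 = 1833.95.
True-score variance = 765.634 + 906.912 = 1672.55, so reliability = 0.9120.
Error variance = 1833.95 − 1672.55 = 161.406; SEM = √161.406 = 12.705.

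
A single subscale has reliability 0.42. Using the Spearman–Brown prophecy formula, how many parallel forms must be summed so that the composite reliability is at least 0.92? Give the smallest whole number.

k ≥ ρ*(1−ρ₁)/(ρ₁(1−ρ*)) = 0.92·0.58 / (0.42·0.08) = 15.881.
Smallest integer k = 16.

16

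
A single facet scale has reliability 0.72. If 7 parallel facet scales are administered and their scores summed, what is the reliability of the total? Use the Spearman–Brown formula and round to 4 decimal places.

ρ_k = kρ / (1 + (k−1)ρ) = 7·0.72 / (1 + 6·0.72) = 5.040 / 5.320 = 0.9474.

0.9474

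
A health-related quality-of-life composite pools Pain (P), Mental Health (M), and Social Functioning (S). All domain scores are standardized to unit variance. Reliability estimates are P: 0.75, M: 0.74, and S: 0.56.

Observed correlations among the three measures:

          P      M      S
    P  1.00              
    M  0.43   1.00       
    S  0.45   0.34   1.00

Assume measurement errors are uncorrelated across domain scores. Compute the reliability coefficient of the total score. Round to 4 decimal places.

0.8254

Var(P+M+S) = 3 + 2·[0.43 + 0.45 + 0.34] = 3 + 2.44 = 5.44.
Under uncorrelated errors the observed covariances equal the true-score covariances, so only the own-variance terms attenuate.
True-score variance = [0.75 + 0.74 + 0.56] + 2.44 = 2.05 + 2.44 = 4.49.
Reliability = 4.49 / 5.44 = 0.8254.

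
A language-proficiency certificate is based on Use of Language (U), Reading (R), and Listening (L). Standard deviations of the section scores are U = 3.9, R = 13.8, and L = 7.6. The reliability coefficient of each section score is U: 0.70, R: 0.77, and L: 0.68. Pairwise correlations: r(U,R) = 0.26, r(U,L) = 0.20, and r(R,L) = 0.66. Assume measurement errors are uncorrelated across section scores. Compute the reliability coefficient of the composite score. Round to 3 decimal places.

0.849

Var(U+R+L) = 3.9² + 13.8² + 7.6² + 2·[3.9·13.8·0.26 + 3.9·7.6·0.20 + 13.8·7.6·0.66] = 263.41 + 178.284 = 441.694.
With uncorrelated errors the cross-covariances are all true-score covariance, so they carry over unchanged; only the diagonal terms shrink to ρᵢσᵢ².
True-score variance = [3.9²·0.70 + 13.8²·0.77 + 7.6²·0.68] + 178.284 = 196.563 + 178.284 = 374.847.
Reliability = 374.847 / 441.694 = 0.849.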